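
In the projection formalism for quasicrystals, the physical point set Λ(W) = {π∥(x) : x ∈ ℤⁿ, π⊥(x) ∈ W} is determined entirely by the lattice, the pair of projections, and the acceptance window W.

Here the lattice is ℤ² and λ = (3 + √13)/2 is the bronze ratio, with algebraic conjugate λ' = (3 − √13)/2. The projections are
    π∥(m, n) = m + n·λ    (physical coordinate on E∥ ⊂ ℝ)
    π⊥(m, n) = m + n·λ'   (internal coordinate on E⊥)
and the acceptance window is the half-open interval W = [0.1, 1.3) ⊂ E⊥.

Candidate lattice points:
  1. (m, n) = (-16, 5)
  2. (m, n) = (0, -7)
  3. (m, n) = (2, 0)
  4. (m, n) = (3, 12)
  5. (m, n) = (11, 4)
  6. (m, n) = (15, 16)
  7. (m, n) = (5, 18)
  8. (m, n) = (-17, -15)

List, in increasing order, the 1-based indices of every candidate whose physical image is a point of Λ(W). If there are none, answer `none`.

λ' = (3−√13)/2 ≈ -0.30278.
candidate 1: (m,n)=(-16,5) → π∥ = -16+5·λ ≈ 0.51388, π⊥ = -16+5·λ' ≈ -17.51388 ∉ [0.1, 1.3) ⇒ out
candidate 2: (m,n)=(0,-7) → π∥ = 0-7·λ ≈ -23.11943, π⊥ = 0-7·λ' ≈ 2.11943 ∉ [0.1, 1.3) ⇒ out
candidate 3: (m,n)=(2,0) → π∥ = 2+0·λ ≈ 2.00000, π⊥ = 2+0·λ' ≈ 2.00000 ∉ [0.1, 1.3) ⇒ out
candidate 4: (m,n)=(3,12) → π∥ = 3+12·λ ≈ 42.63331, π⊥ = 3+12·λ' ≈ -0.63331 ∉ [0.1, 1.3) ⇒ out
candidate 5: (m,n)=(11,4) → π∥ = 11+4·λ ≈ 24.21110, π⊥ = 11+4·λ' ≈ 9.78890 ∉ [0.1, 1.3) ⇒ out
candidate 6: (m,n)=(15,16) → π∥ = 15+16·λ ≈ 67.84441, π⊥ = 15+16·λ' ≈ 10.15559 ∉ [0.1, 1.3) ⇒ out
candidate 7: (m,n)=(5,18) → π∥ = 5+18·λ ≈ 64.44996, π⊥ = 5+18·λ' ≈ -0.44996 ∉ [0.1, 1.3) ⇒ out
candidate 8: (m,n)=(-17,-15) → π∥ = -17-15·λ ≈ -66.54163, π⊥ = -17-15·λ' ≈ -12.45837 ∉ [0.1, 1.3) ⇒ out

none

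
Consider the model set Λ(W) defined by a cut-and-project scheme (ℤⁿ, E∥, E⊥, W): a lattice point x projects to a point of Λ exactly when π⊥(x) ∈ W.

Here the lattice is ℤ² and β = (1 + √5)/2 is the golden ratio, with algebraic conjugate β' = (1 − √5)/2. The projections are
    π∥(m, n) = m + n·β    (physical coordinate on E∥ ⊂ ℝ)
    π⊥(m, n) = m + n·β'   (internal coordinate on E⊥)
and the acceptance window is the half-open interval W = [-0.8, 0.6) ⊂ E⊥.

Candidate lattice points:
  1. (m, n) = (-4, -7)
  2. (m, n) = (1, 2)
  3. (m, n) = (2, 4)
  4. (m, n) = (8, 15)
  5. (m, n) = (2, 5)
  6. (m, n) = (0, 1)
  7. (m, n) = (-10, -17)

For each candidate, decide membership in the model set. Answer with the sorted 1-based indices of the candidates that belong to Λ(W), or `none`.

1, 2, 3, 6, 7

Compute β' = (1−√5)/2 = -0.61803, so π⊥(m,n) = m -0.61803·n.
[1] lift (-4,-7): star map gives 0.32624; window check -0.8 ≤ 0.32624 < 0.6 is true → IN Λ
[2] lift (1,2): star map gives -0.23607; window check -0.8 ≤ -0.23607 < 0.6 is true → IN Λ
[3] lift (2,4): star map gives -0.47214; window check -0.8 ≤ -0.47214 < 0.6 is true → IN Λ
[4] lift (8,15): star map gives -1.27051; window check -0.8 ≤ -1.27051 < 0.6 is false → out
[5] lift (2,5): star map gives -1.09017; window check -0.8 ≤ -1.09017 < 0.6 is false → out
[6] lift (0,1): star map gives -0.61803; window check -0.8 ≤ -0.61803 < 0.6 is true → IN Λ
[7] lift (-10,-17): star map gives 0.50658; window check -0.8 ≤ 0.50658 < 0.6 is true → IN Λ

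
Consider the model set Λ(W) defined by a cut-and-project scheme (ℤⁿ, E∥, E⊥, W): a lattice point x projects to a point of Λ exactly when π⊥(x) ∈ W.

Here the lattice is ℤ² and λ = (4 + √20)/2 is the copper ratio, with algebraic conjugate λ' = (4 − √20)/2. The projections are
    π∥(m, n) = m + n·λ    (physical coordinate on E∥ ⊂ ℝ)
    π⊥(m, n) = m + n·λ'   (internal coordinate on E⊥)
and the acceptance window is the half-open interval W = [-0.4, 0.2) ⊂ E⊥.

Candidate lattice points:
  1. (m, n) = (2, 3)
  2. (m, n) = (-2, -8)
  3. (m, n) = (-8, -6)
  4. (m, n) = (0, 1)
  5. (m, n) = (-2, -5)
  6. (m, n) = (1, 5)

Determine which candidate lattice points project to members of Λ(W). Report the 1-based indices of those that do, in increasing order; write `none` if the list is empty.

2, 4, 6

λ' = (4−√20)/2 ≈ -0.2361.
#1 (2,3): internal coord 2 + (3)·λ' = +1.2918; +1.2918 ∉ [-0.4, 0.2) → out
#2 (-2,-8): internal coord -2 + (-8)·λ' = -0.1115; -0.1115 ∈ [-0.4, 0.2) → IN Λ
#3 (-8,-6): internal coord -8 + (-6)·λ' = -6.5836; -6.5836 ∉ [-0.4, 0.2) → out
#4 (0,1): internal coord 0 + (1)·λ' = -0.2361; -0.2361 ∈ [-0.4, 0.2) → IN Λ
#5 (-2,-5): internal coord -2 + (-5)·λ' = -0.8197; -0.8197 ∉ [-0.4, 0.2) → out
#6 (1,5): internal coord 1 + (5)·λ' = -0.1803; -0.1803 ∈ [-0.4, 0.2) → IN Λ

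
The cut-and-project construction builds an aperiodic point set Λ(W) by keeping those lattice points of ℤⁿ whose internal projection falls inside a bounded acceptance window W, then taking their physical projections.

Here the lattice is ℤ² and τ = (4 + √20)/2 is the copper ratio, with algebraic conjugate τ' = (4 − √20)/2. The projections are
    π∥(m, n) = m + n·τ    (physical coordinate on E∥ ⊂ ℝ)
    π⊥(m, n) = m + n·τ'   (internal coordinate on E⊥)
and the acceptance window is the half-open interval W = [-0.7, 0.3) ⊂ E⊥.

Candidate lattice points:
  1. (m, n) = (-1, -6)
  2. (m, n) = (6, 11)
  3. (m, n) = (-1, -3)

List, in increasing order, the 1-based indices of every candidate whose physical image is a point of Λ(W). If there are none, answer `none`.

3

Numerically τ ≈ 4.236068 and τ' = −1/τ ≈ -0.236068.
candidate 1: (m,n)=(-1,-6) → π∥ = -1-6·τ ≈ -26.416408, π⊥ = -1-6·τ' ≈ 0.416408 ∉ [-0.7, 0.3) ⇒ out
candidate 2: (m,n)=(6,11) → π∥ = 6+11·τ ≈ 52.596748, π⊥ = 6+11·τ' ≈ 3.403252 ∉ [-0.7, 0.3) ⇒ out
candidate 3: (m,n)=(-1,-3) → π∥ = -1-3·τ ≈ -13.708204, π⊥ = -1-3·τ' ≈ -0.291796 ∈ [-0.7, 0.3) ⇒ IN Λ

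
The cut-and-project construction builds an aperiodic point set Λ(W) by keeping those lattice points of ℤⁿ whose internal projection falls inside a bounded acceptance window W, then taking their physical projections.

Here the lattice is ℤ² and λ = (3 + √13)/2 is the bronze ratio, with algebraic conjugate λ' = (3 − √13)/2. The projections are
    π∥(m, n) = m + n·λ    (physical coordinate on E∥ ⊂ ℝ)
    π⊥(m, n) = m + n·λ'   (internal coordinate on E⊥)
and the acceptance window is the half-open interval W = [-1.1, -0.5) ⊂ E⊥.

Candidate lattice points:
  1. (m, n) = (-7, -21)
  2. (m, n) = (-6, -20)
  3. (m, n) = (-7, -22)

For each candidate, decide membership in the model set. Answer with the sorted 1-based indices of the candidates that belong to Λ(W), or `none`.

1

Compute λ' = (3−√13)/2 = -0.3028, so π⊥(m,n) = m -0.3028·n.
#1 (-7,-21): internal coord -7 + (-21)·λ' = -0.6417; -0.6417 ∈ [-1.1, -0.5) → IN Λ
#2 (-6,-20): internal coord -6 + (-20)·λ' = +0.0555; +0.0555 ∉ [-1.1, -0.5) → out
#3 (-7,-22): internal coord -7 + (-22)·λ' = -0.3389; -0.3389 ∉ [-1.1, -0.5) → out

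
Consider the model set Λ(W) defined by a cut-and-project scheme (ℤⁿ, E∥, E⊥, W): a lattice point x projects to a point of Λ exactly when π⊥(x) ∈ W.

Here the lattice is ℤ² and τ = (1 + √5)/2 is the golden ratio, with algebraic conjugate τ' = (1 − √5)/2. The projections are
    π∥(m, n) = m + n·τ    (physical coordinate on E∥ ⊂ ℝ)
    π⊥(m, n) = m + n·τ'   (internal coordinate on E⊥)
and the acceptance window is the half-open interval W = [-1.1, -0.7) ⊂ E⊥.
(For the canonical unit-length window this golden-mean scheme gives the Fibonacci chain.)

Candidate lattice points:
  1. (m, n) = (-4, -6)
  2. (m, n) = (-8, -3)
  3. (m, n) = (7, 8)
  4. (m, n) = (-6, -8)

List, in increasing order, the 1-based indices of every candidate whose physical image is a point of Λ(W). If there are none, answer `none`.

Compute τ' = (1−√5)/2 = -0.61803, so π⊥(m,n) = m -0.61803·n.
[1] lift (-4,-6): star map gives -0.29180; window check -1.1 ≤ -0.29180 < -0.7 is false → out
[2] lift (-8,-3): star map gives -6.14590; window check -1.1 ≤ -6.14590 < -0.7 is false → out
[3] lift (7,8): star map gives 2.05573; window check -1.1 ≤ 2.05573 < -0.7 is false → out
[4] lift (-6,-8): star map gives -1.05573; window check -1.1 ≤ -1.05573 < -0.7 is true → IN Λ

4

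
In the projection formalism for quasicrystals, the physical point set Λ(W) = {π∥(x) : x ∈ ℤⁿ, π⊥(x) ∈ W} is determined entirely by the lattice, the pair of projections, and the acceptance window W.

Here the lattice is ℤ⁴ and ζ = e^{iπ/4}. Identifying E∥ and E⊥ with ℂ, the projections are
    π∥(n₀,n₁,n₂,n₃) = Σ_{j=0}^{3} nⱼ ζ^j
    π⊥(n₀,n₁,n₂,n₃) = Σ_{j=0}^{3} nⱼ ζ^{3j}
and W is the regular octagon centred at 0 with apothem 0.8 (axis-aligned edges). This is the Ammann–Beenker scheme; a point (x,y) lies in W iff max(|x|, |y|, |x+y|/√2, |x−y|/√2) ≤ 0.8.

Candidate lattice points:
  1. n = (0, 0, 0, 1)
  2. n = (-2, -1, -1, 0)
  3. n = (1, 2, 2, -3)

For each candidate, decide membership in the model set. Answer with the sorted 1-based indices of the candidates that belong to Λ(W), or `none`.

none

π⊥(n) = n₀ + n₁ζ³ + n₂ζ⁶ + n₃ζ⁹ where ζ = e^{iπ/4}.
candidate 1: n = (0, 0, 0, 1) → π⊥ ≈ (+0.70711, +0.70711); max(|x|,|y|,|x±y|/√2) = 1.00000 > 0.8 ⇒ ∉ W
candidate 2: n = (-2, -1, -1, 0) → π⊥ ≈ (-1.29289, +0.29289); max(|x|,|y|,|x±y|/√2) = 1.29289 > 0.8 ⇒ ∉ W
candidate 3: n = (1, 2, 2, -3) → π⊥ ≈ (-2.53553, -2.70711); max(|x|,|y|,|x±y|/√2) = 3.70711 > 0.8 ⇒ ∉ W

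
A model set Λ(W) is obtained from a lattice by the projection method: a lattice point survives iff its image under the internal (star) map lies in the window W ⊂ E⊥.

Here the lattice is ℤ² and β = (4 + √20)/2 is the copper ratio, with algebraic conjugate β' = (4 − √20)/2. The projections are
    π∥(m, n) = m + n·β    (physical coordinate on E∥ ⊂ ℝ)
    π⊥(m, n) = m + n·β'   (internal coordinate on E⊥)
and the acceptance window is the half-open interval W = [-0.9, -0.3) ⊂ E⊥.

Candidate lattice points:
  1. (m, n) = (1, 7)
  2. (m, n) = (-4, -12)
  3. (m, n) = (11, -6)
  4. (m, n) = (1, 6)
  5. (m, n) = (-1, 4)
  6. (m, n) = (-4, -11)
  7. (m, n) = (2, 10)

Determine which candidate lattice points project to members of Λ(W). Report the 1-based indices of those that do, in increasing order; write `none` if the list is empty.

1, 4, 7

Numerically β ≈ 4.23607 and β' = −1/β ≈ -0.23607.
[1] lift (1,7): star map gives -0.65248; window check -0.9 ≤ -0.65248 < -0.3 is true → IN Λ
[2] lift (-4,-12): star map gives -1.16718; window check -0.9 ≤ -1.16718 < -0.3 is false → out
[3] lift (11,-6): star map gives 12.41641; window check -0.9 ≤ 12.41641 < -0.3 is false → out
[4] lift (1,6): star map gives -0.41641; window check -0.9 ≤ -0.41641 < -0.3 is true → IN Λ
[5] lift (-1,4): star map gives -1.94427; window check -0.9 ≤ -1.94427 < -0.3 is false → out
[6] lift (-4,-11): star map gives -1.40325; window check -0.9 ≤ -1.40325 < -0.3 is false → out
[7] lift (2,10): star map gives -0.36068; window check -0.9 ≤ -0.36068 < -0.3 is true → IN Λ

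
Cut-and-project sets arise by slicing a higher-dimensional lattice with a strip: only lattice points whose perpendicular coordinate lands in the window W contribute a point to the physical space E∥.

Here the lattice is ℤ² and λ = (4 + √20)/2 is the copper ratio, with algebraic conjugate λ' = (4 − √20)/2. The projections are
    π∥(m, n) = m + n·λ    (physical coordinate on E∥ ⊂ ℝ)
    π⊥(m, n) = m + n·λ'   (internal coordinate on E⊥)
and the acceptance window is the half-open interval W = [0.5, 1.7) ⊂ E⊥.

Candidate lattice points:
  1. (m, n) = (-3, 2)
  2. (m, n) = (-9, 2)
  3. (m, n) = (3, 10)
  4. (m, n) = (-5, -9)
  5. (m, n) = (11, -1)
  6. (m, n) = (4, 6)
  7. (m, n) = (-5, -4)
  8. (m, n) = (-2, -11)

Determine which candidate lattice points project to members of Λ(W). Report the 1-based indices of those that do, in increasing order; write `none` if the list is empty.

3, 8

Numerically λ ≈ 4.2361 and λ' = −1/λ ≈ -0.2361.
#1 (-3,2): internal coord -3 + (2)·λ' = -3.4721; -3.4721 ∉ [0.5, 1.7) → out
#2 (-9,2): internal coord -9 + (2)·λ' = -9.4721; -9.4721 ∉ [0.5, 1.7) → out
#3 (3,10): internal coord 3 + (10)·λ' = +0.6393; +0.6393 ∈ [0.5, 1.7) → IN Λ
#4 (-5,-9): internal coord -5 + (-9)·λ' = -2.8754; -2.8754 ∉ [0.5, 1.7) → out
#5 (11,-1): internal coord 11 + (-1)·λ' = +11.2361; +11.2361 ∉ [0.5, 1.7) → out
#6 (4,6): internal coord 4 + (6)·λ' = +2.5836; +2.5836 ∉ [0.5, 1.7) → out
#7 (-5,-4): internal coord -5 + (-4)·λ' = -4.0557; -4.0557 ∉ [0.5, 1.7) → out
#8 (-2,-11): internal coord -2 + (-11)·λ' = +0.5967; +0.5967 ∈ [0.5, 1.7) → IN Λ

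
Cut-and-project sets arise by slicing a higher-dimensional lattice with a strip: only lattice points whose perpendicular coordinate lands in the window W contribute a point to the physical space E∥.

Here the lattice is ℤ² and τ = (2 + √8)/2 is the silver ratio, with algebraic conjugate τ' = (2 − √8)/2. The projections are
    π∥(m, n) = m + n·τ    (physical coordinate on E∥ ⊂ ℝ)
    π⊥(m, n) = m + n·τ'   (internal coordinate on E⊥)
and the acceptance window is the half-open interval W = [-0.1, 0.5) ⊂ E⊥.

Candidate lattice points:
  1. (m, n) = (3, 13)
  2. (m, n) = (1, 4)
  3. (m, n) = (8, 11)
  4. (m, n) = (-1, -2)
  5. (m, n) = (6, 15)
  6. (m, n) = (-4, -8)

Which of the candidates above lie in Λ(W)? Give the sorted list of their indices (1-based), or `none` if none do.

none

τ' = (2−√8)/2 ≈ -0.41421.
#1 (3,13): internal coord 3 + (13)·τ' = -2.38478; -2.38478 ∉ [-0.1, 0.5) → out
#2 (1,4): internal coord 1 + (4)·τ' = -0.65685; -0.65685 ∉ [-0.1, 0.5) → out
#3 (8,11): internal coord 8 + (11)·τ' = +3.44365; +3.44365 ∉ [-0.1, 0.5) → out
#4 (-1,-2): internal coord -1 + (-2)·τ' = -0.17157; -0.17157 ∉ [-0.1, 0.5) → out
#5 (6,15): internal coord 6 + (15)·τ' = -0.21320; -0.21320 ∉ [-0.1, 0.5) → out
#6 (-4,-8): internal coord -4 + (-8)·τ' = -0.68629; -0.68629 ∉ [-0.1, 0.5) → out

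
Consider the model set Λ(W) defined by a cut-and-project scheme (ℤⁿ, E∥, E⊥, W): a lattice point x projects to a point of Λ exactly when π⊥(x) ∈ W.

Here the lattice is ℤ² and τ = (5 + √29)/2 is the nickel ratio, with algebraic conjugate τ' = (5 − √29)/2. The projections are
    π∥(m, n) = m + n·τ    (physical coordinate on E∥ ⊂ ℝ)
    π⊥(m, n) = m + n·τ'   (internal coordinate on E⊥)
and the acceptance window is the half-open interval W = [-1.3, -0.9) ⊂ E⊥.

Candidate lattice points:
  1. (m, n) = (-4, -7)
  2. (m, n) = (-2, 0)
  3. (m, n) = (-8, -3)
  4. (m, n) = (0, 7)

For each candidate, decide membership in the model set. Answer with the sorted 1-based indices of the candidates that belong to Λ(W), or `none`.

none

Numerically τ ≈ 5.192582 and τ' = −1/τ ≈ -0.192582.
candidate 1: (m,n)=(-4,-7) → π∥ = -4-7·τ ≈ -40.348077, π⊥ = -4-7·τ' ≈ -2.651923 ∉ [-1.3, -0.9) ⇒ out
candidate 2: (m,n)=(-2,0) → π∥ = -2+0·τ ≈ -2.000000, π⊥ = -2+0·τ' ≈ -2.000000 ∉ [-1.3, -0.9) ⇒ out
candidate 3: (m,n)=(-8,-3) → π∥ = -8-3·τ ≈ -23.577747, π⊥ = -8-3·τ' ≈ -7.422253 ∉ [-1.3, -0.9) ⇒ out
candidate 4: (m,n)=(0,7) → π∥ = 0+7·τ ≈ 36.348077, π⊥ = 0+7·τ' ≈ -1.348077 ∉ [-1.3, -0.9) ⇒ out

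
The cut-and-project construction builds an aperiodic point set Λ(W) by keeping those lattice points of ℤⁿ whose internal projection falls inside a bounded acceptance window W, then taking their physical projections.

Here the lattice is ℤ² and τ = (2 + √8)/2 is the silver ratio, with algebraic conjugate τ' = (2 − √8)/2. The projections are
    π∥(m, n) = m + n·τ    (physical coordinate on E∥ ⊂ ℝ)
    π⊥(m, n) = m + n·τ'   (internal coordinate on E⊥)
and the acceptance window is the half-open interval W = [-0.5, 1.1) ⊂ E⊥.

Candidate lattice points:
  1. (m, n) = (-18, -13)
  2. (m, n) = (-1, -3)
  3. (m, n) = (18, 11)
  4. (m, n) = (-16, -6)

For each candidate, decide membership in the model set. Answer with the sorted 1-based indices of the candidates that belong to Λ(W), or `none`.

2

τ' = (2−√8)/2 ≈ -0.4142.
[1] lift (-18,-13): star map gives -12.6152; window check -0.5 ≤ -12.6152 < 1.1 is false → out
[2] lift (-1,-3): star map gives 0.2426; window check -0.5 ≤ 0.2426 < 1.1 is true → IN Λ
[3] lift (18,11): star map gives 13.4437; window check -0.5 ≤ 13.4437 < 1.1 is false → out
[4] lift (-16,-6): star map gives -13.5147; window check -0.5 ≤ -13.5147 < 1.1 is false → out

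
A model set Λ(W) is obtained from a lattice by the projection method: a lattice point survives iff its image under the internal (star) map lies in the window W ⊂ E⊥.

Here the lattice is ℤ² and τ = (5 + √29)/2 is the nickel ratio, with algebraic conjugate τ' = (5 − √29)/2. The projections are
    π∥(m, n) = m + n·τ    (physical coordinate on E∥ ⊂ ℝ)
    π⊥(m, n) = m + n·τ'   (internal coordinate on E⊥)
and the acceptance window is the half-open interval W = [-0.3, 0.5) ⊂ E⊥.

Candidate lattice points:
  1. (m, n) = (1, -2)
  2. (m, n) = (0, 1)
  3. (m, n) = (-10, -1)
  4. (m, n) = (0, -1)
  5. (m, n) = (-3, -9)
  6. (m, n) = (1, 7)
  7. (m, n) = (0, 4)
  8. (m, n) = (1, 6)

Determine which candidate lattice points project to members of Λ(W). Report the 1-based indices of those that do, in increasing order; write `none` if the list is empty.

2, 4, 8

τ' = (5−√29)/2 ≈ -0.192582.
candidate 1: (m,n)=(1,-2) → π∥ = 1-2·τ ≈ -9.385165, π⊥ = 1-2·τ' ≈ 1.385165 ∉ [-0.3, 0.5) ⇒ out
candidate 2: (m,n)=(0,1) → π∥ = 0+1·τ ≈ 5.192582, π⊥ = 0+1·τ' ≈ -0.192582 ∈ [-0.3, 0.5) ⇒ IN Λ
candidate 3: (m,n)=(-10,-1) → π∥ = -10-1·τ ≈ -15.192582, π⊥ = -10-1·τ' ≈ -9.807418 ∉ [-0.3, 0.5) ⇒ out
candidate 4: (m,n)=(0,-1) → π∥ = 0-1·τ ≈ -5.192582, π⊥ = 0-1·τ' ≈ 0.192582 ∈ [-0.3, 0.5) ⇒ IN Λ
candidate 5: (m,n)=(-3,-9) → π∥ = -3-9·τ ≈ -49.733242, π⊥ = -3-9·τ' ≈ -1.266758 ∉ [-0.3, 0.5) ⇒ out
candidate 6: (m,n)=(1,7) → π∥ = 1+7·τ ≈ 37.348077, π⊥ = 1+7·τ' ≈ -0.348077 ∉ [-0.3, 0.5) ⇒ out
candidate 7: (m,n)=(0,4) → π∥ = 0+4·τ ≈ 20.770330, π⊥ = 0+4·τ' ≈ -0.770330 ∉ [-0.3, 0.5) ⇒ out
candidate 8: (m,n)=(1,6) → π∥ = 1+6·τ ≈ 32.155494, π⊥ = 1+6·τ' ≈ -0.155494 ∈ [-0.3, 0.5) ⇒ IN Λ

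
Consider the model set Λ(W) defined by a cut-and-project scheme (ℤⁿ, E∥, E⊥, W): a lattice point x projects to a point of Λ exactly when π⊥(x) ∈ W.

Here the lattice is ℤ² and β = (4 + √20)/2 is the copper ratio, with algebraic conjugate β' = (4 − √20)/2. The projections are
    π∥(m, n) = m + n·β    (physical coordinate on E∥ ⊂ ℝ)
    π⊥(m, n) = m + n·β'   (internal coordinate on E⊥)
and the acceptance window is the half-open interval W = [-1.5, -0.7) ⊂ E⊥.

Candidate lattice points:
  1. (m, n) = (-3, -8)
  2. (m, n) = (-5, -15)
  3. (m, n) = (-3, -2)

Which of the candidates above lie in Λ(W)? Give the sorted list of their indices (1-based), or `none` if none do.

1, 2

β' = (4−√20)/2 ≈ -0.23607.
[1] lift (-3,-8): star map gives -1.11146; window check -1.5 ≤ -1.11146 < -0.7 is true → IN Λ
[2] lift (-5,-15): star map gives -1.45898; window check -1.5 ≤ -1.45898 < -0.7 is true → IN Λ
[3] lift (-3,-2): star map gives -2.52786; window check -1.5 ≤ -2.52786 < -0.7 is false → out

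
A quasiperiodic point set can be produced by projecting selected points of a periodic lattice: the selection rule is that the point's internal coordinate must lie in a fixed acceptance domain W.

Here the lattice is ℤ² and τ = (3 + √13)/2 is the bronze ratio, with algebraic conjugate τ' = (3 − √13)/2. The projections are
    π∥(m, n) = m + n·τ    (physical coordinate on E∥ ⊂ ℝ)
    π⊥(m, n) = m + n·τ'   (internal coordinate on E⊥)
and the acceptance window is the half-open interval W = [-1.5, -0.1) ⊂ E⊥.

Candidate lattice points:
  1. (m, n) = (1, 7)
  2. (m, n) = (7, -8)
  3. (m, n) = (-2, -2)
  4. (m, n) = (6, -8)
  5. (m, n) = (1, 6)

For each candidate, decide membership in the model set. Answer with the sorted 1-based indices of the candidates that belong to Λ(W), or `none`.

τ' = (3−√13)/2 ≈ -0.302776.
candidate 1: (m,n)=(1,7) → π∥ = 1+7·τ ≈ 24.119429, π⊥ = 1+7·τ' ≈ -1.119429 ∈ [-1.5, -0.1) ⇒ IN Λ
candidate 2: (m,n)=(7,-8) → π∥ = 7-8·τ ≈ -19.422205, π⊥ = 7-8·τ' ≈ 9.422205 ∉ [-1.5, -0.1) ⇒ out
candidate 3: (m,n)=(-2,-2) → π∥ = -2-2·τ ≈ -8.605551, π⊥ = -2-2·τ' ≈ -1.394449 ∈ [-1.5, -0.1) ⇒ IN Λ
candidate 4: (m,n)=(6,-8) → π∥ = 6-8·τ ≈ -20.422205, π⊥ = 6-8·τ' ≈ 8.422205 ∉ [-1.5, -0.1) ⇒ out
candidate 5: (m,n)=(1,6) → π∥ = 1+6·τ ≈ 20.816654, π⊥ = 1+6·τ' ≈ -0.816654 ∈ [-1.5, -0.1) ⇒ IN Λ

1, 3, 5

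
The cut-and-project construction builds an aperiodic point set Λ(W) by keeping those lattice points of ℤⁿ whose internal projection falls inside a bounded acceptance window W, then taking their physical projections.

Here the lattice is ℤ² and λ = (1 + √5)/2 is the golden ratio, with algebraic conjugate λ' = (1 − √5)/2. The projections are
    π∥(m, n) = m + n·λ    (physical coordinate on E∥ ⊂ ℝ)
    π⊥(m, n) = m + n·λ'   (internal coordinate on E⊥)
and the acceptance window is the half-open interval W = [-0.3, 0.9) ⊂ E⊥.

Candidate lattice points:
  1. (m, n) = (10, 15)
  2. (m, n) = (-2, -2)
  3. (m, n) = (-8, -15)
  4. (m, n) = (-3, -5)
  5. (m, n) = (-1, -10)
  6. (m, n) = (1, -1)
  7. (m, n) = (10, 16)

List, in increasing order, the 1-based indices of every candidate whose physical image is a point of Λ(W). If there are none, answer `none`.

Numerically λ ≈ 1.618034 and λ' = −1/λ ≈ -0.618034.
[1] lift (10,15): star map gives 0.729490; window check -0.3 ≤ 0.729490 < 0.9 is true → IN Λ
[2] lift (-2,-2): star map gives -0.763932; window check -0.3 ≤ -0.763932 < 0.9 is false → out
[3] lift (-8,-15): star map gives 1.270510; window check -0.3 ≤ 1.270510 < 0.9 is false → out
[4] lift (-3,-5): star map gives 0.090170; window check -0.3 ≤ 0.090170 < 0.9 is true → IN Λ
[5] lift (-1,-10): star map gives 5.180340; window check -0.3 ≤ 5.180340 < 0.9 is false → out
[6] lift (1,-1): star map gives 1.618034; window check -0.3 ≤ 1.618034 < 0.9 is false → out
[7] lift (10,16): star map gives 0.111456; window check -0.3 ≤ 0.111456 < 0.9 is true → IN Λ

1, 4, 7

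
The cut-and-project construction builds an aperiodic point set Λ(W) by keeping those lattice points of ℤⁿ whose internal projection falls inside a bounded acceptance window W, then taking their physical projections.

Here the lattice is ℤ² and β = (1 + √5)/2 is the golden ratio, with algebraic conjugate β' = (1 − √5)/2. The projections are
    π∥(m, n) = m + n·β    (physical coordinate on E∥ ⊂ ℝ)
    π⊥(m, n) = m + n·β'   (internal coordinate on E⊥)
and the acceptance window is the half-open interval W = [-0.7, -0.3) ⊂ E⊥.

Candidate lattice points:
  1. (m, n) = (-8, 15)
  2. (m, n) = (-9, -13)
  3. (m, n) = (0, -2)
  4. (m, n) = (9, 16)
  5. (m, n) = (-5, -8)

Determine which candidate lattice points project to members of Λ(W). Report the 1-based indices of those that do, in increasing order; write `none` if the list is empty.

β' = (1−√5)/2 ≈ -0.61803.
#1 (-8,15): internal coord -8 + (15)·β' = -17.27051; -17.27051 ∉ [-0.7, -0.3) → out
#2 (-9,-13): internal coord -9 + (-13)·β' = -0.96556; -0.96556 ∉ [-0.7, -0.3) → out
#3 (0,-2): internal coord 0 + (-2)·β' = +1.23607; +1.23607 ∉ [-0.7, -0.3) → out
#4 (9,16): internal coord 9 + (16)·β' = -0.88854; -0.88854 ∉ [-0.7, -0.3) → out
#5 (-5,-8): internal coord -5 + (-8)·β' = -0.05573; -0.05573 ∉ [-0.7, -0.3) → out

none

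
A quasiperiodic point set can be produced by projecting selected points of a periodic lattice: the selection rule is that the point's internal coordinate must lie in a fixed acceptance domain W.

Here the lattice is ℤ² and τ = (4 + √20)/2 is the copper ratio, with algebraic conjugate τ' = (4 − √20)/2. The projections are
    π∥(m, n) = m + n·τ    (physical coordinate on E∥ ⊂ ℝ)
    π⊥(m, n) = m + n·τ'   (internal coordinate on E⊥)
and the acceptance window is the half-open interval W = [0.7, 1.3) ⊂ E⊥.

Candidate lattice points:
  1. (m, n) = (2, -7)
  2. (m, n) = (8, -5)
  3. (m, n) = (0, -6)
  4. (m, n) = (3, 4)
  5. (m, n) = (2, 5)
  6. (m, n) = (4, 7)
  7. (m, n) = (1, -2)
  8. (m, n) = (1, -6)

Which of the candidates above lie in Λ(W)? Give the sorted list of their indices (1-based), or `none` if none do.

Compute τ' = (4−√20)/2 = -0.2361, so π⊥(m,n) = m -0.2361·n.
#1 (2,-7): internal coord 2 + (-7)·τ' = +3.6525; +3.6525 ∉ [0.7, 1.3) → out
#2 (8,-5): internal coord 8 + (-5)·τ' = +9.1803; +9.1803 ∉ [0.7, 1.3) → out
#3 (0,-6): internal coord 0 + (-6)·τ' = +1.4164; +1.4164 ∉ [0.7, 1.3) → out
#4 (3,4): internal coord 3 + (4)·τ' = +2.0557; +2.0557 ∉ [0.7, 1.3) → out
#5 (2,5): internal coord 2 + (5)·τ' = +0.8197; +0.8197 ∈ [0.7, 1.3) → IN Λ
#6 (4,7): internal coord 4 + (7)·τ' = +2.3475; +2.3475 ∉ [0.7, 1.3) → out
#7 (1,-2): internal coord 1 + (-2)·τ' = +1.4721; +1.4721 ∉ [0.7, 1.3) → out
#8 (1,-6): internal coord 1 + (-6)·τ' = +2.4164; +2.4164 ∉ [0.7, 1.3) → out

5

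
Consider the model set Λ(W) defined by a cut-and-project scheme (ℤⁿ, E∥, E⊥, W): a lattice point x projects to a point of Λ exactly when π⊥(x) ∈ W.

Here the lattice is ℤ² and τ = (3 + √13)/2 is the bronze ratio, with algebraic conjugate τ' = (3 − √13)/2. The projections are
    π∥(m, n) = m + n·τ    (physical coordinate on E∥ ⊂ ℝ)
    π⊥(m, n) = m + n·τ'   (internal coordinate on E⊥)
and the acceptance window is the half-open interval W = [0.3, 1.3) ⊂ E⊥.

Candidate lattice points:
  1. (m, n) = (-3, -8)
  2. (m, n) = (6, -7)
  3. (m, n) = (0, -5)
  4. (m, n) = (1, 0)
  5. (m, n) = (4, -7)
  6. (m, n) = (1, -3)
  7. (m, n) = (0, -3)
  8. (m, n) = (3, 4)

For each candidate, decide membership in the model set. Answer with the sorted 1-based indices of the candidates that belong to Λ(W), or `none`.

Compute τ' = (3−√13)/2 = -0.302776, so π⊥(m,n) = m -0.302776·n.
candidate 1: (m,n)=(-3,-8) → π∥ = -3-8·τ ≈ -29.422205, π⊥ = -3-8·τ' ≈ -0.577795 ∉ [0.3, 1.3) ⇒ out
candidate 2: (m,n)=(6,-7) → π∥ = 6-7·τ ≈ -17.119429, π⊥ = 6-7·τ' ≈ 8.119429 ∉ [0.3, 1.3) ⇒ out
candidate 3: (m,n)=(0,-5) → π∥ = 0-5·τ ≈ -16.513878, π⊥ = 0-5·τ' ≈ 1.513878 ∉ [0.3, 1.3) ⇒ out
candidate 4: (m,n)=(1,0) → π∥ = 1+0·τ ≈ 1.000000, π⊥ = 1+0·τ' ≈ 1.000000 ∈ [0.3, 1.3) ⇒ IN Λ
candidate 5: (m,n)=(4,-7) → π∥ = 4-7·τ ≈ -19.119429, π⊥ = 4-7·τ' ≈ 6.119429 ∉ [0.3, 1.3) ⇒ out
candidate 6: (m,n)=(1,-3) → π∥ = 1-3·τ ≈ -8.908327, π⊥ = 1-3·τ' ≈ 1.908327 ∉ [0.3, 1.3) ⇒ out
candidate 7: (m,n)=(0,-3) → π∥ = 0-3·τ ≈ -9.908327, π⊥ = 0-3·τ' ≈ 0.908327 ∈ [0.3, 1.3) ⇒ IN Λ
candidate 8: (m,n)=(3,4) → π∥ = 3+4·τ ≈ 16.211103, π⊥ = 3+4·τ' ≈ 1.788897 ∉ [0.3, 1.3) ⇒ out

4, 7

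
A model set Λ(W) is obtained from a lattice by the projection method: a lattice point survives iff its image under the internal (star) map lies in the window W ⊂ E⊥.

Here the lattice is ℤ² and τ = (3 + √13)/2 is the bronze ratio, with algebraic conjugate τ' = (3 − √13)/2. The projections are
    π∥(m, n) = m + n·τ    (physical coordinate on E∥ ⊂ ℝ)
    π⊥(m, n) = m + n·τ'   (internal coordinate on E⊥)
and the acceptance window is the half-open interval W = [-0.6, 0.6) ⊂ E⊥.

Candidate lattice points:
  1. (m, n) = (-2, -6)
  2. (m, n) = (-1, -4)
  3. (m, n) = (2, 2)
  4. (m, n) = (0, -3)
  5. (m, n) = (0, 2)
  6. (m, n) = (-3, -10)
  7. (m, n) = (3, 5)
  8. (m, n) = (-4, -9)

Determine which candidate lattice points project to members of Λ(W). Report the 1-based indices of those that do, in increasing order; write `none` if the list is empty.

1, 2, 6

τ' = (3−√13)/2 ≈ -0.30278.
candidate 1: (m,n)=(-2,-6) → π∥ = -2-6·τ ≈ -21.81665, π⊥ = -2-6·τ' ≈ -0.18335 ∈ [-0.6, 0.6) ⇒ IN Λ
candidate 2: (m,n)=(-1,-4) → π∥ = -1-4·τ ≈ -14.21110, π⊥ = -1-4·τ' ≈ 0.21110 ∈ [-0.6, 0.6) ⇒ IN Λ
candidate 3: (m,n)=(2,2) → π∥ = 2+2·τ ≈ 8.60555, π⊥ = 2+2·τ' ≈ 1.39445 ∉ [-0.6, 0.6) ⇒ out
candidate 4: (m,n)=(0,-3) → π∥ = 0-3·τ ≈ -9.90833, π⊥ = 0-3·τ' ≈ 0.90833 ∉ [-0.6, 0.6) ⇒ out
candidate 5: (m,n)=(0,2) → π∥ = 0+2·τ ≈ 6.60555, π⊥ = 0+2·τ' ≈ -0.60555 ∉ [-0.6, 0.6) ⇒ out
candidate 6: (m,n)=(-3,-10) → π∥ = -3-10·τ ≈ -36.02776, π⊥ = -3-10·τ' ≈ 0.02776 ∈ [-0.6, 0.6) ⇒ IN Λ
candidate 7: (m,n)=(3,5) → π∥ = 3+5·τ ≈ 19.51388, π⊥ = 3+5·τ' ≈ 1.48612 ∉ [-0.6, 0.6) ⇒ out
candidate 8: (m,n)=(-4,-9) → π∥ = -4-9·τ ≈ -33.72498, π⊥ = -4-9·τ' ≈ -1.27502 ∉ [-0.6, 0.6) ⇒ out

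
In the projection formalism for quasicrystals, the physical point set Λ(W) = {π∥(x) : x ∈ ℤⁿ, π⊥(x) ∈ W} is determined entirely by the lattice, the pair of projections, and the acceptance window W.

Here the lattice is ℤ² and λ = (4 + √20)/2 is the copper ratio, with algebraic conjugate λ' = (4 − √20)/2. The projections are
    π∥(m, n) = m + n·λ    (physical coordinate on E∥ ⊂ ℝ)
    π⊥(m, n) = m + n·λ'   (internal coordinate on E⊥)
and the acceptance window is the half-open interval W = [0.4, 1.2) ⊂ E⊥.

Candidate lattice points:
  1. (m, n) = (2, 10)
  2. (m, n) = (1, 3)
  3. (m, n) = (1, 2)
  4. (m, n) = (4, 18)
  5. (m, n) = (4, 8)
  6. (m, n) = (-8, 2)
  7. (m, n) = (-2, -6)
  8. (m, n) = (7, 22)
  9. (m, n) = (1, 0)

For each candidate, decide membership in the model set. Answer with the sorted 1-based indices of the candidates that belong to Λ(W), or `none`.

3, 9

Numerically λ ≈ 4.236068 and λ' = −1/λ ≈ -0.236068.
[1] lift (2,10): star map gives -0.360680; window check 0.4 ≤ -0.360680 < 1.2 is false → out
[2] lift (1,3): star map gives 0.291796; window check 0.4 ≤ 0.291796 < 1.2 is false → out
[3] lift (1,2): star map gives 0.527864; window check 0.4 ≤ 0.527864 < 1.2 is true → IN Λ
[4] lift (4,18): star map gives -0.249224; window check 0.4 ≤ -0.249224 < 1.2 is false → out
[5] lift (4,8): star map gives 2.111456; window check 0.4 ≤ 2.111456 < 1.2 is false → out
[6] lift (-8,2): star map gives -8.472136; window check 0.4 ≤ -8.472136 < 1.2 is false → out
[7] lift (-2,-6): star map gives -0.583592; window check 0.4 ≤ -0.583592 < 1.2 is false → out
[8] lift (7,22): star map gives 1.806504; window check 0.4 ≤ 1.806504 < 1.2 is false → out
[9] lift (1,0): star map gives 1.000000; window check 0.4 ≤ 1.000000 < 1.2 is true → IN Λ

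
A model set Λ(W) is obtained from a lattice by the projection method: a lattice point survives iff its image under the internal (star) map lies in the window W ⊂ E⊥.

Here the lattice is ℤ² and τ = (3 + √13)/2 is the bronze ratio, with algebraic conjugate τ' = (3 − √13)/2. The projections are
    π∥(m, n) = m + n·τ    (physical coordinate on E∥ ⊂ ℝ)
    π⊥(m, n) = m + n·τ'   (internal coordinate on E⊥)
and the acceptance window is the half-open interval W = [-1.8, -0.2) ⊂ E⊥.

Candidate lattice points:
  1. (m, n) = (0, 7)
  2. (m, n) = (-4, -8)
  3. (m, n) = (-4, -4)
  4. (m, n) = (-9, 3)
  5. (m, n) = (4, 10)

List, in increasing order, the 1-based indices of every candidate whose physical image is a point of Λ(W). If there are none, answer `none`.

τ' = (3−√13)/2 ≈ -0.302776.
#1 (0,7): internal coord 0 + (7)·τ' = -2.119429; -2.119429 ∉ [-1.8, -0.2) → out
#2 (-4,-8): internal coord -4 + (-8)·τ' = -1.577795; -1.577795 ∈ [-1.8, -0.2) → IN Λ
#3 (-4,-4): internal coord -4 + (-4)·τ' = -2.788897; -2.788897 ∉ [-1.8, -0.2) → out
#4 (-9,3): internal coord -9 + (3)·τ' = -9.908327; -9.908327 ∉ [-1.8, -0.2) → out
#5 (4,10): internal coord 4 + (10)·τ' = +0.972244; +0.972244 ∉ [-1.8, -0.2) → out

2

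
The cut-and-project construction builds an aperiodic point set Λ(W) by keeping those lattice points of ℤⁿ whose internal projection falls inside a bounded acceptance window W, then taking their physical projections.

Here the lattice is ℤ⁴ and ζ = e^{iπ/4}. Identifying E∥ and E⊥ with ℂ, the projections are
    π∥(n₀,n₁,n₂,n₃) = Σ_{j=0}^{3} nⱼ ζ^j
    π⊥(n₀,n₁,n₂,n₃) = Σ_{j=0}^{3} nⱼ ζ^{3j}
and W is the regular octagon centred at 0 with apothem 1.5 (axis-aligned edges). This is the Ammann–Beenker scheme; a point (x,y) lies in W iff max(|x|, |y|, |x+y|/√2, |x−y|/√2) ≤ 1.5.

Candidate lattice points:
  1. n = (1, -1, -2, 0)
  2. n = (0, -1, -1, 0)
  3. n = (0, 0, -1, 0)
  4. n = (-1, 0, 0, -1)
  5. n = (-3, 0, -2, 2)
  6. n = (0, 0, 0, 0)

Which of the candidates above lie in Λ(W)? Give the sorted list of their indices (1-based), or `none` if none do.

2, 3, 6

With ζ = e^{iπ/4} the internal vectors are ζ^0,ζ^3,ζ^6,ζ^9.
#1 (1, -1, -2, 0): internal (1.7071, 1.2929); octagon support 2.1213 vs apothem 1.5 → ∉ W
#2 (0, -1, -1, 0): internal (0.7071, 0.2929); octagon support 0.7071 vs apothem 1.5 → ∈ W
#3 (0, 0, -1, 0): internal (0.0000, 1.0000); octagon support 1.0000 vs apothem 1.5 → ∈ W
#4 (-1, 0, 0, -1): internal (-1.7071, -0.7071); octagon support 1.7071 vs apothem 1.5 → ∉ W
#5 (-3, 0, -2, 2): internal (-1.5858, 3.4142); octagon support 3.5355 vs apothem 1.5 → ∉ W
#6 (0, 0, 0, 0): internal (0.0000, 0.0000); octagon support 0.0000 vs apothem 1.5 → ∈ W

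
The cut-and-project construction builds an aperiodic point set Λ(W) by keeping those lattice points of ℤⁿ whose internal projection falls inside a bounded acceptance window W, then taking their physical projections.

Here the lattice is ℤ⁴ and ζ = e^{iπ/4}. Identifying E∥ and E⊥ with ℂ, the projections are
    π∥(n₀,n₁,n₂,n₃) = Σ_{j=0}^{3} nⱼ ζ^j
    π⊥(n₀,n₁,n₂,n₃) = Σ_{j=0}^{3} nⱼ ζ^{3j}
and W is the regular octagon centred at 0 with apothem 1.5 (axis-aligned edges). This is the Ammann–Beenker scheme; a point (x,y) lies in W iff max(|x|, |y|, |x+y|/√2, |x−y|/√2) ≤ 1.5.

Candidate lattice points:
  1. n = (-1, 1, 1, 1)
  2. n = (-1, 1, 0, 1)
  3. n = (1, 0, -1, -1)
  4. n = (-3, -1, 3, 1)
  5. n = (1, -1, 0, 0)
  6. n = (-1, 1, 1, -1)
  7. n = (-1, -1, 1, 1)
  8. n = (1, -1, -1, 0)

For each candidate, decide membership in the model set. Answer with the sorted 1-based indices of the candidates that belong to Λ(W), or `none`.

Internal map: ζ^{3j} for j=0..3 gives (1,0), (−√2/2,√2/2), (0,−1), (√2/2,√2/2).
candidate 1: n = (-1, 1, 1, 1) → π⊥ ≈ (-1.0000, +0.4142); max(|x|,|y|,|x±y|/√2) = 1.0000 ≤ 1.5 ⇒ ∈ W
candidate 2: n = (-1, 1, 0, 1) → π⊥ ≈ (-1.0000, +1.4142); max(|x|,|y|,|x±y|/√2) = 1.7071 > 1.5 ⇒ ∉ W
candidate 3: n = (1, 0, -1, -1) → π⊥ ≈ (+0.2929, +0.2929); max(|x|,|y|,|x±y|/√2) = 0.4142 ≤ 1.5 ⇒ ∈ W
candidate 4: n = (-3, -1, 3, 1) → π⊥ ≈ (-1.5858, -3.0000); max(|x|,|y|,|x±y|/√2) = 3.2426 > 1.5 ⇒ ∉ W
candidate 5: n = (1, -1, 0, 0) → π⊥ ≈ (+1.7071, -0.7071); max(|x|,|y|,|x±y|/√2) = 1.7071 > 1.5 ⇒ ∉ W
candidate 6: n = (-1, 1, 1, -1) → π⊥ ≈ (-2.4142, -1.0000); max(|x|,|y|,|x±y|/√2) = 2.4142 > 1.5 ⇒ ∉ W
candidate 7: n = (-1, -1, 1, 1) → π⊥ ≈ (+0.4142, -1.0000); max(|x|,|y|,|x±y|/√2) = 1.0000 ≤ 1.5 ⇒ ∈ W
candidate 8: n = (1, -1, -1, 0) → π⊥ ≈ (+1.7071, +0.2929); max(|x|,|y|,|x±y|/√2) = 1.7071 > 1.5 ⇒ ∉ W

1, 3, 7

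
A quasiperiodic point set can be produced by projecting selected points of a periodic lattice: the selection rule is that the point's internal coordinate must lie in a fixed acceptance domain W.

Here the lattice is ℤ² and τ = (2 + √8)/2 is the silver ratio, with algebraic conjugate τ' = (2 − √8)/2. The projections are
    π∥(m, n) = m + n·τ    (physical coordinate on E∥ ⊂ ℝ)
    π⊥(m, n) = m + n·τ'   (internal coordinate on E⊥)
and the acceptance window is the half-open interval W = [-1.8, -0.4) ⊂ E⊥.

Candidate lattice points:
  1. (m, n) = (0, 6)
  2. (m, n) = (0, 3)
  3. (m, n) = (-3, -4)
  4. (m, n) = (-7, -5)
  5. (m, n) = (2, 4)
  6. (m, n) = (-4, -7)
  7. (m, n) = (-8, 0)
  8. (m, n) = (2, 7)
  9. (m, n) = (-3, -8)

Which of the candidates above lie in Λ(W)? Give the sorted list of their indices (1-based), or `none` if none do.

2, 3, 6, 8

Numerically τ ≈ 2.414214 and τ' = −1/τ ≈ -0.414214.
[1] lift (0,6): star map gives -2.485281; window check -1.8 ≤ -2.485281 < -0.4 is false → out
[2] lift (0,3): star map gives -1.242641; window check -1.8 ≤ -1.242641 < -0.4 is true → IN Λ
[3] lift (-3,-4): star map gives -1.343146; window check -1.8 ≤ -1.343146 < -0.4 is true → IN Λ
[4] lift (-7,-5): star map gives -4.928932; window check -1.8 ≤ -4.928932 < -0.4 is false → out
[5] lift (2,4): star map gives 0.343146; window check -1.8 ≤ 0.343146 < -0.4 is false → out
[6] lift (-4,-7): star map gives -1.100505; window check -1.8 ≤ -1.100505 < -0.4 is true → IN Λ
[7] lift (-8,0): star map gives -8.000000; window check -1.8 ≤ -8.000000 < -0.4 is false → out
[8] lift (2,7): star map gives -0.899495; window check -1.8 ≤ -0.899495 < -0.4 is true → IN Λ
[9] lift (-3,-8): star map gives 0.313708; window check -1.8 ≤ 0.313708 < -0.4 is false → out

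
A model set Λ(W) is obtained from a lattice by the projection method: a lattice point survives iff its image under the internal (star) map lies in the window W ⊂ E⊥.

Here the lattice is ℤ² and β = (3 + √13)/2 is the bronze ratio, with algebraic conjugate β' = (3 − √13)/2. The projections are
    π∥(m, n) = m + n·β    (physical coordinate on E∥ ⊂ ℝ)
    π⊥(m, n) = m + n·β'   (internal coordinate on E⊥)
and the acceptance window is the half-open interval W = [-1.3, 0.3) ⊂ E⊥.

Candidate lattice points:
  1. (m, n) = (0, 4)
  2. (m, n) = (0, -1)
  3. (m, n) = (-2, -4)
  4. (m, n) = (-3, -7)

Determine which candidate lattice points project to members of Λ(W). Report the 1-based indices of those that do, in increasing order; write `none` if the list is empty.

Numerically β ≈ 3.30278 and β' = −1/β ≈ -0.30278.
[1] lift (0,4): star map gives -1.21110; window check -1.3 ≤ -1.21110 < 0.3 is true → IN Λ
[2] lift (0,-1): star map gives 0.30278; window check -1.3 ≤ 0.30278 < 0.3 is false → out
[3] lift (-2,-4): star map gives -0.78890; window check -1.3 ≤ -0.78890 < 0.3 is true → IN Λ
[4] lift (-3,-7): star map gives -0.88057; window check -1.3 ≤ -0.88057 < 0.3 is true → IN Λ

1, 3, 4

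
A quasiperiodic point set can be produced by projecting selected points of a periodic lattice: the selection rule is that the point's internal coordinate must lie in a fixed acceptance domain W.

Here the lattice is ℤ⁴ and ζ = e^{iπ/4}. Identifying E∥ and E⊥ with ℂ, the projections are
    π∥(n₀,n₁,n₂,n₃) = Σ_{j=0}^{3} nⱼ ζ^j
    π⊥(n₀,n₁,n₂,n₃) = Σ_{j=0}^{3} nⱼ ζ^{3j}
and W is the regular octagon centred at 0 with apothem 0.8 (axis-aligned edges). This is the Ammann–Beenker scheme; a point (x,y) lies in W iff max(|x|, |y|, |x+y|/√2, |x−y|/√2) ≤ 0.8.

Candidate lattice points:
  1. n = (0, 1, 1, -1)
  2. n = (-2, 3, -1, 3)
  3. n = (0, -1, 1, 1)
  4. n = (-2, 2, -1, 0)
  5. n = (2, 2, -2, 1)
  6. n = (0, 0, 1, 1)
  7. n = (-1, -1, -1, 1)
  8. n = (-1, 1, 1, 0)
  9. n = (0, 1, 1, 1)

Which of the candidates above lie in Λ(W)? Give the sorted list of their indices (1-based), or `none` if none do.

π⊥(n) = n₀ + n₁ζ³ + n₂ζ⁶ + n₃ζ⁹ where ζ = e^{iπ/4}.
#1 (0, 1, 1, -1): internal (-1.414214, -1.000000); octagon support 1.707107 vs apothem 0.8 → ∉ W
#2 (-2, 3, -1, 3): internal (-2.000000, 5.242641); octagon support 5.242641 vs apothem 0.8 → ∉ W
#3 (0, -1, 1, 1): internal (1.414214, -1.000000); octagon support 1.707107 vs apothem 0.8 → ∉ W
#4 (-2, 2, -1, 0): internal (-3.414214, 2.414214); octagon support 4.121320 vs apothem 0.8 → ∉ W
#5 (2, 2, -2, 1): internal (1.292893, 4.121320); octagon support 4.121320 vs apothem 0.8 → ∉ W
#6 (0, 0, 1, 1): internal (0.707107, -0.292893); octagon support 0.707107 vs apothem 0.8 → ∈ W
#7 (-1, -1, -1, 1): internal (0.414214, 1.000000); octagon support 1.000000 vs apothem 0.8 → ∉ W
#8 (-1, 1, 1, 0): internal (-1.707107, -0.292893); octagon support 1.707107 vs apothem 0.8 → ∉ W
#9 (0, 1, 1, 1): internal (0.000000, 0.414214); octagon support 0.414214 vs apothem 0.8 → ∈ W

6, 9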